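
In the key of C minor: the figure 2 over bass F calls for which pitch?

G

Counting 1 letter step above F lands on G; in C minor, that letter is G.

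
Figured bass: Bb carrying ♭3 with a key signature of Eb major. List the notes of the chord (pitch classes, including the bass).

Bb, Db, F

The written figures ♭3 are shorthand for 5/3: the 5 is implied.
A third above Bb in this key is D, lowered to Db by the flat.
A fifth above Bb in this key is F.
Together with the bass Bb, this spells Bb minor in root position.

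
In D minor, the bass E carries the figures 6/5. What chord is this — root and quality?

The figures 6/5 indicate a seventh chord in first inversion.
In first inversion the root lies a sixth above the bass: a sixth above E in D minor is C.
The chord tones are E, G, Bb, C, giving C dominant seventh.

C dominant seventh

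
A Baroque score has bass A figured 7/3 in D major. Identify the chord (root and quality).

The figures 7/3 indicate a seventh chord in root position.
In root position the bass is the root, so the root is A.
The chord tones are A, C#, E, G, giving A dominant seventh.

A dominant seventh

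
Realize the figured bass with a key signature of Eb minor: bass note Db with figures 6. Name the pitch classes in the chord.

Db, F, Bb

The written figures 6 are shorthand for 6/3: the 3 is implied.
A third above Db in this key is F.
A sixth above Db in this key is Bb.
Together with the bass Db, this spells Bb minor in first inversion.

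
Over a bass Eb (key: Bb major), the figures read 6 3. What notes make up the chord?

Eb, G, C

A third above Eb in this key is G.
A sixth above Eb in this key is C.
Together with the bass Eb, this spells C minor in first inversion.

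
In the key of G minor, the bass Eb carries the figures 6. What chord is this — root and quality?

The figures 6 indicate a triad in first inversion.
In first inversion the root lies a sixth above the bass: a sixth above Eb in G minor is C.
The chord tones are Eb, G, C, giving C minor.

C minor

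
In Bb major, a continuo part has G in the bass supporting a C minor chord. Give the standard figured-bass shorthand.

G is the fifth of C minor, so the chord is in second inversion.
A triad in second inversion is figured 6/4, conventionally abbreviated 6/4.

6/4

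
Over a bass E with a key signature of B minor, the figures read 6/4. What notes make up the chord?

A fourth above E in this key is A.
A sixth above E in this key is C#.
Together with the bass E, this spells A major in second inversion.

E, A, C#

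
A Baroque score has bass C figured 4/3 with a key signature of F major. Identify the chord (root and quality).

F major seventh

The figures 4/3 indicate a seventh chord in second inversion.
In second inversion the root lies a fourth above the bass: a fourth above C in F major is F.
The chord tones are C, E, F, A, giving F major seventh.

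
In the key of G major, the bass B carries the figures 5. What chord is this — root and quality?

The figures 5 indicate a triad in root position.
In root position the bass is the root, so the root is B.
The chord tones are B, D, F#, giving B minor.

B minor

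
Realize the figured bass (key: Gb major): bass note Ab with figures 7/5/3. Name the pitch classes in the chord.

Ab, Cb, Eb, Gb

A third above Ab in this key is Cb.
A fifth above Ab in this key is Eb.
A seventh above Ab in this key is Gb.
Together with the bass Ab, this spells Ab minor seventh in root position.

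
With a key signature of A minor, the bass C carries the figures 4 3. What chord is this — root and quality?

F major seventh

The figures 4 3 indicate a seventh chord in second inversion.
In second inversion the root lies a fourth above the bass: a fourth above C in A minor is F.
The chord tones are C, E, F, A, giving F major seventh.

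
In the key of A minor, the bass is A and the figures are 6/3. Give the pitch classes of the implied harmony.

A third above A in this key is C.
A sixth above A in this key is F.
Together with the bass A, this spells F major in first inversion.

A, C, F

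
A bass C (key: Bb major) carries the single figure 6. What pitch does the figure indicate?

A

Counting 5 letter steps above C lands on A; in Bb major, that letter is A.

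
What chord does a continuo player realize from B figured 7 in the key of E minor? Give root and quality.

The figures 7 indicate a seventh chord in root position.
In root position the bass is the root, so the root is B.
The chord tones are B, D, F#, A, giving B minor seventh.

B minor seventh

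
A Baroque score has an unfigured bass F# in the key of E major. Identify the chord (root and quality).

F# minor

An unfigured bass indicates a triad in root position.
In root position the bass is the root, so the root is F#.
The chord tones are F#, A, C#, giving F# minor.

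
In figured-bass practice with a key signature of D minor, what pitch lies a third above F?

Counting 2 letter steps above F lands on A; in D minor, that letter is A.

A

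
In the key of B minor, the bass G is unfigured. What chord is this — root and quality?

An unfigured bass indicates a triad in root position.
In root position the bass is the root, so the root is G.
The chord tones are G, B, D, giving G major.

G major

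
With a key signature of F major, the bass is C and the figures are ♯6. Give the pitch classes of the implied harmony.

The written figures ♯6 are shorthand for 6/3: the 3 is implied.
A third above C in this key is E.
A sixth above C in this key is A, raised to A# by the sharp.

C, E, A#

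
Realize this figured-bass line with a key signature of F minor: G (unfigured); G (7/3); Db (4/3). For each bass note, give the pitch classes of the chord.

G (5/3): G, Bb, Db.
G (7/5/3): G, Bb, Db, F.
Db (6/4/3): Db, F, G, Bb.

G, Bb, Db | G, Bb, Db, F | Db, F, G, Bb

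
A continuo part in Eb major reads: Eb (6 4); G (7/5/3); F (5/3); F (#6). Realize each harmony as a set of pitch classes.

Eb (6/4): Eb, Ab, C.
G (7/5/3): G, Bb, D, F.
F (5/3): F, Ab, C.
F (#6/3): F, Ab, D#.

Eb, Ab, C | G, Bb, D, F | F, Ab, C | F, Ab, D#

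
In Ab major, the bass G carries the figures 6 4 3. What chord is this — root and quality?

C minor seventh

The figures 6 4 3 indicate a seventh chord in second inversion.
In second inversion the root lies a fourth above the bass: a fourth above G in Ab major is C.
The chord tones are G, Bb, C, Eb, giving C minor seventh.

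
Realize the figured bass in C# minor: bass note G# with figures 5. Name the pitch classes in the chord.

G#, B, D#

The written figures 5 are shorthand for 5/3: the 3 is implied.
A third above G# in this key is B.
A fifth above G# in this key is D#.
Together with the bass G#, this spells G# minor in root position.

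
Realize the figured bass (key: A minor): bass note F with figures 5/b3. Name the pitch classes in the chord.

F, Ab, C

A third above F in this key is A, lowered to Ab by the flat.
A fifth above F in this key is C.
Together with the bass F, this spells F minor in root position.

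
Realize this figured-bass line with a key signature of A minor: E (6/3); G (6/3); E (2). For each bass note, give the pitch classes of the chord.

E, G, C | G, B, E | E, F, A, C

E (6/3): E, G, C.
G (6/3): G, B, E.
E (6/4/2): E, F, A, C.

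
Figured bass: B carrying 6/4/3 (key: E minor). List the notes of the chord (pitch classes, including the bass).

A third above B in this key is D.
A fourth above B in this key is E.
A sixth above B in this key is G.
Together with the bass B, this spells E minor seventh in second inversion.

B, D, E, G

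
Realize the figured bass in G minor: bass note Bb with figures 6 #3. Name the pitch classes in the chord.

A third above Bb in this key is D, raised to D# by the sharp.
A sixth above Bb in this key is G.

Bb, D#, G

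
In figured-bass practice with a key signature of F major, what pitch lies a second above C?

Counting 1 letter step above C lands on D; in F major, that letter is D.

D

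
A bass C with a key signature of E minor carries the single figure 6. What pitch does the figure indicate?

Counting 5 letter steps above C lands on A; in E minor, that letter is A.

A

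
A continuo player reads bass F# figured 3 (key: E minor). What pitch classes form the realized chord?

F#, A, C

The written figures 3 are shorthand for 5/3: the 5 is implied.
A third above F# in this key is A.
A fifth above F# in this key is C.
Together with the bass F#, this spells F# diminished in root position.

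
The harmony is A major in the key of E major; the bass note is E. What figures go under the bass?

E is the fifth of A major, so the chord is in second inversion.
A triad in second inversion is figured 6/4, conventionally abbreviated 6/4.

6/4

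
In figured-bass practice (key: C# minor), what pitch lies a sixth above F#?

D#

Counting 5 letter steps above F# lands on D; in C# minor, that letter is D#.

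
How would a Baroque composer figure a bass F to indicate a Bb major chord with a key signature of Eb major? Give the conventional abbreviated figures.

F is the fifth of Bb major, so the chord is in second inversion.
A triad in second inversion is figured 6/4, conventionally abbreviated 6/4.

6/4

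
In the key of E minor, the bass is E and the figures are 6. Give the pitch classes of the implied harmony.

E, G, C

The written figures 6 are shorthand for 6/3: the 3 is implied.
A third above E in this key is G.
A sixth above E in this key is C.
Together with the bass E, this spells C major in first inversion.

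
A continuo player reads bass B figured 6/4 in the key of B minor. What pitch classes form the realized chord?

A fourth above B in this key is E.
A sixth above B in this key is G.
Together with the bass B, this spells E minor in second inversion.

B, E, G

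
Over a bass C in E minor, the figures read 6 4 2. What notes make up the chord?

A second above C in this key is D.
A fourth above C in this key is F#.
A sixth above C in this key is A.
Together with the bass C, this spells D dominant seventh in third inversion.

C, D, F#, A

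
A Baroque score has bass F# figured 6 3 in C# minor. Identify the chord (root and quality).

The figures 6 3 indicate a triad in first inversion.
In first inversion the root lies a sixth above the bass: a sixth above F# in C# minor is D#.
The chord tones are F#, A, D#, giving D# diminished.

D# diminished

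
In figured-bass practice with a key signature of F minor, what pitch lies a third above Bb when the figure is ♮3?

Counting 2 letter steps above Bb lands on D; in F minor, that letter is Db.
The ♮3 figure makes it natural, giving D.

D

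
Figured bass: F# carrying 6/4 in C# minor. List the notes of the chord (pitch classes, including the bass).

F#, B, D#

A fourth above F# in this key is B.
A sixth above F# in this key is D#.
Together with the bass F#, this spells B major in second inversion.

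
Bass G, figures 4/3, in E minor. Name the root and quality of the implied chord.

The figures 4/3 indicate a seventh chord in second inversion.
In second inversion the root lies a fourth above the bass: a fourth above G in E minor is C.
The chord tones are G, B, C, E, giving C major seventh.

C major seventh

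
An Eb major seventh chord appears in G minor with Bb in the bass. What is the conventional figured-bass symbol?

Bb is the fifth of Eb major seventh, so the chord is in second inversion.
A seventh chord in second inversion is figured 6/4/3, conventionally abbreviated 4/3.

4/3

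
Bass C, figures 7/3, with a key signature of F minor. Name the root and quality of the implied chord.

The figures 7/3 indicate a seventh chord in root position.
In root position the bass is the root, so the root is C.
The chord tones are C, Eb, G, Bb, giving C minor seventh.

C minor seventh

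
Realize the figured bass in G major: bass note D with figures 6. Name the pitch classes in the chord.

D, F#, B

The written figures 6 are shorthand for 6/3: the 3 is implied.
A third above D in this key is F#.
A sixth above D in this key is B.
Together with the bass D, this spells B minor in first inversion.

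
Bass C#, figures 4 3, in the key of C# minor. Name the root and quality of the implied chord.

F# minor seventh

The figures 4 3 indicate a seventh chord in second inversion.
In second inversion the root lies a fourth above the bass: a fourth above C# in C# minor is F#.
The chord tones are C#, E, F#, A, giving F# minor seventh.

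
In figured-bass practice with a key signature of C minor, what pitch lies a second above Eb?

F

Counting 1 letter step above Eb lands on F; in C minor, that letter is F.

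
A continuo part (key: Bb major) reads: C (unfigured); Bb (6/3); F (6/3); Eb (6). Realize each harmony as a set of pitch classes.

C, Eb, G | Bb, D, G | F, A, D | Eb, G, C

C (5/3): C, Eb, G.
Bb (6/3): Bb, D, G.
F (6/3): F, A, D.
Eb (6/3): Eb, G, C.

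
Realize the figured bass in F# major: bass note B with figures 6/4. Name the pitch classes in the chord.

A fourth above B in this key is E#.
A sixth above B in this key is G#.
Together with the bass B, this spells E# diminished in second inversion.

B, E#, G#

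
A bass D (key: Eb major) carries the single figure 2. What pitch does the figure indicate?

Counting 1 letter step above D lands on E; in Eb major, that letter is Eb.

Eb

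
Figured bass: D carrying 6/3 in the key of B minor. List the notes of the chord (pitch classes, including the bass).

D, F#, B

A third above D in this key is F#.
A sixth above D in this key is B.
Together with the bass D, this spells B minor in first inversion.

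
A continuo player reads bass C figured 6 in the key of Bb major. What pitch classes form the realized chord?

The written figures 6 are shorthand for 6/3: the 3 is implied.
A third above C in this key is Eb.
A sixth above C in this key is A.
Together with the bass C, this spells A diminished in first inversion.

C, Eb, A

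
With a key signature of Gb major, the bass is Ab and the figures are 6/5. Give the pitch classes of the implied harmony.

Ab, Cb, Eb, F

The written figures 6/5 are shorthand for 6/5/3: the 3 is implied.
A third above Ab in this key is Cb.
A fifth above Ab in this key is Eb.
A sixth above Ab in this key is F.
Together with the bass Ab, this spells F half-diminished seventh in first inversion.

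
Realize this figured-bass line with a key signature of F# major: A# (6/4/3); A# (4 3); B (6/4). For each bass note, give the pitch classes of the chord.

A# (6/4/3): A#, C#, D#, F#.
A# (6/4/3): A#, C#, D#, F#.
B (6/4): B, E#, G#.

A#, C#, D#, F# | A#, C#, D#, F# | B, E#, G#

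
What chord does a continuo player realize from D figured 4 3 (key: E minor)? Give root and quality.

The figures 4 3 indicate a seventh chord in second inversion.
In second inversion the root lies a fourth above the bass: a fourth above D in E minor is G.
The chord tones are D, F#, G, B, giving G major seventh.

G major seventh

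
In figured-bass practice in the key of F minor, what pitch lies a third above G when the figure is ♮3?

Counting 2 letter steps above G lands on B; in F minor, that letter is Bb.
The ♮3 figure makes it natural, giving B.

B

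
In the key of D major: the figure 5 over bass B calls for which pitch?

F#

Counting 4 letter steps above B lands on F; in D major, that letter is F#.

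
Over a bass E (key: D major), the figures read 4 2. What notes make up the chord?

E, F#, A, C#

The written figures 4 2 are shorthand for 6/4/2: the 6 is implied.
A second above E in this key is F#.
A fourth above E in this key is A.
A sixth above E in this key is C#.
Together with the bass E, this spells F# minor seventh in third inversion.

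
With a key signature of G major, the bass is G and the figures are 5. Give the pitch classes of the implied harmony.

The written figures 5 are shorthand for 5/3: the 3 is implied.
A third above G in this key is B.
A fifth above G in this key is D.
Together with the bass G, this spells G major in root position.

G, B, D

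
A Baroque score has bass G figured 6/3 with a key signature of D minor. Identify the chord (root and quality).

The figures 6/3 indicate a triad in first inversion.
In first inversion the root lies a sixth above the bass: a sixth above G in D minor is E.
The chord tones are G, Bb, E, giving E diminished.

E diminished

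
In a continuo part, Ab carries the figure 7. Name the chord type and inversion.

seventh chord, root position

7 is shorthand for 7/5/3.
Intervals of 7/5/3 above the bass form a seventh chord; the bass is the root, so this is root position.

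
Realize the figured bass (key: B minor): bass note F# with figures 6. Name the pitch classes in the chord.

The written figures 6 are shorthand for 6/3: the 3 is implied.
A third above F# in this key is A.
A sixth above F# in this key is D.
Together with the bass F#, this spells D major in first inversion.

F#, A, D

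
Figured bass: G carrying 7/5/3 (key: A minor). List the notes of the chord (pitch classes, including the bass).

G, B, D, F

A third above G in this key is B.
A fifth above G in this key is D.
A seventh above G in this key is F.
Together with the bass G, this spells G dominant seventh in root position.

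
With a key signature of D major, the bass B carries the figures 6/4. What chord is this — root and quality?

E minor

The figures 6/4 indicate a triad in second inversion.
In second inversion the root lies a fourth above the bass: a fourth above B in D major is E.
The chord tones are B, E, G, giving E minor.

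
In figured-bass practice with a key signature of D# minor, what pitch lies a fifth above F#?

Counting 4 letter steps above F# lands on C; in D# minor, that letter is C#.

C#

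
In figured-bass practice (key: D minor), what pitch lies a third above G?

Counting 2 letter steps above G lands on B; in D minor, that letter is Bb.

Bb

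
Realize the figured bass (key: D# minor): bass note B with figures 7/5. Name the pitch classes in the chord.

B, D#, F#, A#

The written figures 7/5 are shorthand for 7/5/3: the 3 is implied.
A third above B in this key is D#.
A fifth above B in this key is F#.
A seventh above B in this key is A#.
Together with the bass B, this spells B major seventh in root position.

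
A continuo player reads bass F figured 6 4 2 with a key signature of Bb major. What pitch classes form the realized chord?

A second above F in this key is G.
A fourth above F in this key is Bb.
A sixth above F in this key is D.
Together with the bass F, this spells G minor seventh in third inversion.

F, G, Bb, D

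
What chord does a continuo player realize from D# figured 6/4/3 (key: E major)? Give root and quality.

G# minor seventh

The figures 6/4/3 indicate a seventh chord in second inversion.
In second inversion the root lies a fourth above the bass: a fourth above D# in E major is G#.
The chord tones are D#, F#, G#, B, giving G# minor seventh.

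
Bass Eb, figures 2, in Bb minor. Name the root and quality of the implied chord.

F minor seventh

The figures 2 indicate a seventh chord in third inversion.
In third inversion the root lies a second above the bass: a second above Eb in Bb minor is F.
The chord tones are Eb, F, Ab, C, giving F minor seventh.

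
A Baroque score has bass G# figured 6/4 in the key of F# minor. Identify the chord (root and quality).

The figures 6/4 indicate a triad in second inversion.
In second inversion the root lies a fourth above the bass: a fourth above G# in F# minor is C#.
The chord tones are G#, C#, E, giving C# minor.

C# minor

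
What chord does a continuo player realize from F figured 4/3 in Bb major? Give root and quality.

The figures 4/3 indicate a seventh chord in second inversion.
In second inversion the root lies a fourth above the bass: a fourth above F in Bb major is Bb.
The chord tones are F, A, Bb, D, giving Bb major seventh.

Bb major seventh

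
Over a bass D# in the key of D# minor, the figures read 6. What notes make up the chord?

D#, F#, B

The written figures 6 are shorthand for 6/3: the 3 is implied.
A third above D# in this key is F#.
A sixth above D# in this key is B.
Together with the bass D#, this spells B major in first inversion.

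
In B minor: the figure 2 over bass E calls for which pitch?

F#

Counting 1 letter step above E lands on F; in B minor, that letter is F#.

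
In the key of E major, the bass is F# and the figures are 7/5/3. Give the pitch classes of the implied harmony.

F#, A, C#, E

A third above F# in this key is A.
A fifth above F# in this key is C#.
A seventh above F# in this key is E.
Together with the bass F#, this spells F# minor seventh in root position.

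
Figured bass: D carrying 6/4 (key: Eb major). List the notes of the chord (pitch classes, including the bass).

D, G, Bb

A fourth above D in this key is G.
A sixth above D in this key is Bb.
Together with the bass D, this spells G minor in second inversion.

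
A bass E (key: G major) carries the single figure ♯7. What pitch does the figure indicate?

Counting 6 letter steps above E lands on D; in G major, that letter is D.
The #7 figure raises it a semitone, giving D#.

D#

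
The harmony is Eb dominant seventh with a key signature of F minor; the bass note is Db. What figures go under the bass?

Db is the seventh of Eb dominant seventh, so the chord is in third inversion.
A seventh chord in third inversion is figured 6/4/2, conventionally abbreviated 4/2.

4/2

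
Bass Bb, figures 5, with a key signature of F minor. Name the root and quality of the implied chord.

The figures 5 indicate a triad in root position.
In root position the bass is the root, so the root is Bb.
The chord tones are Bb, Db, F, giving Bb minor.

Bb minor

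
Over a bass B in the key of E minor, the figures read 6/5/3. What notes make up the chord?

B, D, F#, G

A third above B in this key is D.
A fifth above B in this key is F#.
A sixth above B in this key is G.
Together with the bass B, this spells G major seventh in first inversion.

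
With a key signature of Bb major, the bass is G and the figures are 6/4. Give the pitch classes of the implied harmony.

A fourth above G in this key is C.
A sixth above G in this key is Eb.
Together with the bass G, this spells C minor in second inversion.

G, C, Eb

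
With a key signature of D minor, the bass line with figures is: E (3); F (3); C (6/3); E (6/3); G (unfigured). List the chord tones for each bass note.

E (5/3): E, G, Bb.
F (5/3): F, A, C.
C (6/3): C, E, A.
E (6/3): E, G, C.
G (5/3): G, Bb, D.

E, G, Bb | F, A, C | C, E, A | E, G, C | G, Bb, D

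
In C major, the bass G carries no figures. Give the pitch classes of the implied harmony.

G, B, D

An unfigured bass implies 5/3.
A third above G in this key is B.
A fifth above G in this key is D.
Together with the bass G, this spells G major in root position.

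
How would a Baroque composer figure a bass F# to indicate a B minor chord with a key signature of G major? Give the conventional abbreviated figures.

6/4

F# is the fifth of B minor, so the chord is in second inversion.
A triad in second inversion is figured 6/4, conventionally abbreviated 6/4.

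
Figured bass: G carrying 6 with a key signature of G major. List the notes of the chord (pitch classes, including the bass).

G, B, E

The written figures 6 are shorthand for 6/3: the 3 is implied.
A third above G in this key is B.
A sixth above G in this key is E.
Together with the bass G, this spells E minor in first inversion.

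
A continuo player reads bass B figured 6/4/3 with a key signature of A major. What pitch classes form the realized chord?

A third above B in this key is D.
A fourth above B in this key is E.
A sixth above B in this key is G#.
Together with the bass B, this spells E dominant seventh in second inversion.

B, D, E, G#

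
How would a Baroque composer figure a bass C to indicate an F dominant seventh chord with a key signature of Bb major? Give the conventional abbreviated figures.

4/3

C is the fifth of F dominant seventh, so the chord is in second inversion.
A seventh chord in second inversion is figured 6/4/3, conventionally abbreviated 4/3.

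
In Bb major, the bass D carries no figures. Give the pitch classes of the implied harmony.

An unfigured bass implies 5/3.
A third above D in this key is F.
A fifth above D in this key is A.
Together with the bass D, this spells D minor in root position.

D, F, A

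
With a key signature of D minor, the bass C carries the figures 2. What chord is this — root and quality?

The figures 2 indicate a seventh chord in third inversion.
In third inversion the root lies a second above the bass: a second above C in D minor is D.
The chord tones are C, D, F, A, giving D minor seventh.

D minor seventh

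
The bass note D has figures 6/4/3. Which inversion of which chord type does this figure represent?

Intervals of 6/4/3 above the bass form a seventh chord; the bass is the fifth, so this is second inversion.

seventh chord, second inversion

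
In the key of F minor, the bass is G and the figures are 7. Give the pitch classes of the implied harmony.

G, Bb, Db, F

The written figures 7 are shorthand for 7/5/3: the 5/3 are implied.
A third above G in this key is Bb.
A fifth above G in this key is Db.
A seventh above G in this key is F.
Together with the bass G, this spells G half-diminished seventh in root position.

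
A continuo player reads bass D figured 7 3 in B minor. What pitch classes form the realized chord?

The written figures 7 3 are shorthand for 7/5/3: the 5 is implied.
A third above D in this key is F#.
A fifth above D in this key is A.
A seventh above D in this key is C#.
Together with the bass D, this spells D major seventh in root position.

D, F#, A, C#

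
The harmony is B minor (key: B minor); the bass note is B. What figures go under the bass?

B is the root of B minor, so the chord is in root position.
A triad in root position is figured 5/3, conventionally abbreviated (no figures — root-position triad).

no figures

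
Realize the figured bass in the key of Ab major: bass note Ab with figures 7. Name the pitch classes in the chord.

Ab, C, Eb, G

The written figures 7 are shorthand for 7/5/3: the 5/3 are implied.
A third above Ab in this key is C.
A fifth above Ab in this key is Eb.
A seventh above Ab in this key is G.
Together with the bass Ab, this spells Ab major seventh in root position.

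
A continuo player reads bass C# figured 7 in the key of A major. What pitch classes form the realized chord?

The written figures 7 are shorthand for 7/5/3: the 5/3 are implied.
A third above C# in this key is E.
A fifth above C# in this key is G#.
A seventh above C# in this key is B.
Together with the bass C#, this spells C# minor seventh in root position.

C#, E, G#, B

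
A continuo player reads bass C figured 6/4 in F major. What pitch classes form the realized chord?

C, F, A

A fourth above C in this key is F.
A sixth above C in this key is A.
Together with the bass C, this spells F major in second inversion.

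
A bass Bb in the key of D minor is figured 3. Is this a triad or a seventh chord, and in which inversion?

triad, root position

3 is shorthand for 5/3.
Intervals of 5/3 above the bass form a triad; the bass is the root, so this is root position.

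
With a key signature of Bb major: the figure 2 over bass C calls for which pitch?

Counting 1 letter step above C lands on D; in Bb major, that letter is D.

D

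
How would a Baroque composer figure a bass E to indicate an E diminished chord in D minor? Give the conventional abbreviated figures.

no figures

E is the root of E diminished, so the chord is in root position.
A triad in root position is figured 5/3, conventionally abbreviated (no figures — root-position triad).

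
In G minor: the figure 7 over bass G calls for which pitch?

F

Counting 6 letter steps above G lands on F; in G minor, that letter is F.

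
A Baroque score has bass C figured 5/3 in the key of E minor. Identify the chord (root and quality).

C major

The figures 5/3 indicate a triad in root position.
In root position the bass is the root, so the root is C.
The chord tones are C, E, G, giving C major.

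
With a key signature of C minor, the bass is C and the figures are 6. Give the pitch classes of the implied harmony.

C, Eb, Ab

The written figures 6 are shorthand for 6/3: the 3 is implied.
A third above C in this key is Eb.
A sixth above C in this key is Ab.
Together with the bass C, this spells Ab major in first inversion.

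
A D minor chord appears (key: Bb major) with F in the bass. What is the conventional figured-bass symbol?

F is the third of D minor, so the chord is in first inversion.
A triad in first inversion is figured 6/3, conventionally abbreviated 6.

6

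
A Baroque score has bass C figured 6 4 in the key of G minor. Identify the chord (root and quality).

F major

The figures 6 4 indicate a triad in second inversion.
In second inversion the root lies a fourth above the bass: a fourth above C in G minor is F.
The chord tones are C, F, A, giving F major.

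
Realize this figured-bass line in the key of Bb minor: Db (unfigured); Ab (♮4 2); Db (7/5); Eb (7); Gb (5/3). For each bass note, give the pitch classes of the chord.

Db (5/3): Db, F, Ab.
Ab (6/♮4/2): Ab, Bb, D, F.
Db (7/5/3): Db, F, Ab, C.
Eb (7/5/3): Eb, Gb, Bb, Db.
Gb (5/3): Gb, Bb, Db.

Db, F, Ab | Ab, Bb, D, F | Db, F, Ab, C | Eb, Gb, Bb, Db | Gb, Bb, Db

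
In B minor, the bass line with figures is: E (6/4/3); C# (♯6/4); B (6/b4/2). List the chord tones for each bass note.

E, G, A, C# | C#, F#, A# | B, C#, Eb, G

E (6/4/3): E, G, A, C#.
C# (#6/4): C#, F#, A#.
B (6/b4/2): B, C#, Eb, G.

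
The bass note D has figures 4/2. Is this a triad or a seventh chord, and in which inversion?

seventh chord, third inversion

4/2 is shorthand for 6/4/2.
Intervals of 6/4/2 above the bass form a seventh chord; the bass is the seventh, so this is third inversion.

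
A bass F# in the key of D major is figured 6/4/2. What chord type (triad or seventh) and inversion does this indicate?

seventh chord, third inversion

Intervals of 6/4/2 above the bass form a seventh chord; the bass is the seventh, so this is third inversion.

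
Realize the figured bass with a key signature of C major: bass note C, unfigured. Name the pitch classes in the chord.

C, E, G

An unfigured bass implies 5/3.
A third above C in this key is E.
A fifth above C in this key is G.
Together with the bass C, this spells C major in root position.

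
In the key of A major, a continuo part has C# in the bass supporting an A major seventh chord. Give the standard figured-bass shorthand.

6/5

C# is the third of A major seventh, so the chord is in first inversion.
A seventh chord in first inversion is figured 6/5/3, conventionally abbreviated 6/5.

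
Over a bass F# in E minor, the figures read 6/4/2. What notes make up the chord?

F#, G, B, D

A second above F# in this key is G.
A fourth above F# in this key is B.
A sixth above F# in this key is D.
Together with the bass F#, this spells G major seventh in third inversion.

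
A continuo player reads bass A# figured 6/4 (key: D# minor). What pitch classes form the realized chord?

A fourth above A# in this key is D#.
A sixth above A# in this key is F#.
Together with the bass A#, this spells D# minor in second inversion.

A#, D#, F#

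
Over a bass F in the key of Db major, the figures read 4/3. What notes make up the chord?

The written figures 4/3 are shorthand for 6/4/3: the 6 is implied.
A third above F in this key is Ab.
A fourth above F in this key is Bb.
A sixth above F in this key is Db.
Together with the bass F, this spells Bb minor seventh in second inversion.

F, Ab, Bb, Db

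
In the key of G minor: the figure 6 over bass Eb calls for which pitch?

Counting 5 letter steps above Eb lands on C; in G minor, that letter is C.

C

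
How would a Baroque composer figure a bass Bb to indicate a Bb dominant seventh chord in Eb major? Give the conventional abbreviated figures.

Bb is the root of Bb dominant seventh, so the chord is in root position.
A seventh chord in root position is figured 7/5/3, conventionally abbreviated 7.

7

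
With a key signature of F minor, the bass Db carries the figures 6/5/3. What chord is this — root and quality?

Bb minor seventh

The figures 6/5/3 indicate a seventh chord in first inversion.
In first inversion the root lies a sixth above the bass: a sixth above Db in F minor is Bb.
The chord tones are Db, F, Ab, Bb, giving Bb minor seventh.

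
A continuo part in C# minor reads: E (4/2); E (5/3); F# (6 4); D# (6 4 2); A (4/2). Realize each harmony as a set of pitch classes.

E, F#, A, C# | E, G#, B | F#, B, D# | D#, E, G#, B | A, B, D#, F#

E (6/4/2): E, F#, A, C#.
E (5/3): E, G#, B.
F# (6/4): F#, B, D#.
D# (6/4/2): D#, E, G#, B.
A (6/4/2): A, B, D#, F#.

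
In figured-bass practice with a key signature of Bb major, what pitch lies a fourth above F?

Bb

Counting 3 letter steps above F lands on B; in Bb major, that letter is Bb.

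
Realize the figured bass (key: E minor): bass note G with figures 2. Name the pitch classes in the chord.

The written figures 2 are shorthand for 6/4/2: the 6/4 are implied.
A second above G in this key is A.
A fourth above G in this key is C.
A sixth above G in this key is E.
Together with the bass G, this spells A minor seventh in third inversion.

G, A, C, E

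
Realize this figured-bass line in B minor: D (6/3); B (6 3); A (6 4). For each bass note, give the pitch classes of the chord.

D (6/3): D, F#, B.
B (6/3): B, D, G.
A (6/4): A, D, F#.

D, F#, B | B, D, G | A, D, F#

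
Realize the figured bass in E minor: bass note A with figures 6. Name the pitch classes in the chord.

A, C, F#

The written figures 6 are shorthand for 6/3: the 3 is implied.
A third above A in this key is C.
A sixth above A in this key is F#.
Together with the bass A, this spells F# diminished in first inversion.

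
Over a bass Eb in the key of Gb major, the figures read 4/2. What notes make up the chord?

Eb, F, Ab, Cb

The written figures 4/2 are shorthand for 6/4/2: the 6 is implied.
A second above Eb in this key is F.
A fourth above Eb in this key is Ab.
A sixth above Eb in this key is Cb.
Together with the bass Eb, this spells F half-diminished seventh in third inversion.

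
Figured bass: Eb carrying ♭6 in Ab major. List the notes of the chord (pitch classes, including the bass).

Eb, G, Cb

The written figures ♭6 are shorthand for 6/3: the 3 is implied.
A third above Eb in this key is G.
A sixth above Eb in this key is C, lowered to Cb by the flat.
Together with the bass Eb, this spells Cb augmented in first inversion.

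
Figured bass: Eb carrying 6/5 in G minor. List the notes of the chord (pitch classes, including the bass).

Eb, G, Bb, C

The written figures 6/5 are shorthand for 6/5/3: the 3 is implied.
A third above Eb in this key is G.
A fifth above Eb in this key is Bb.
A sixth above Eb in this key is C.
Together with the bass Eb, this spells C minor seventh in first inversion.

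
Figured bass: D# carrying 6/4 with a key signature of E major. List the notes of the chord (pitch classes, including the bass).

D#, G#, B

A fourth above D# in this key is G#.
A sixth above D# in this key is B.
Together with the bass D#, this spells G# minor in second inversion.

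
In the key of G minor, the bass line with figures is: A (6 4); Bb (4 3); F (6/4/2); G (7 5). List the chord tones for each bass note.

A, D, F | Bb, D, Eb, G | F, G, Bb, D | G, Bb, D, F

A (6/4): A, D, F.
Bb (6/4/3): Bb, D, Eb, G.
F (6/4/2): F, G, Bb, D.
G (7/5/3): G, Bb, D, F.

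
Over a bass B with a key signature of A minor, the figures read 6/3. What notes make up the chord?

A third above B in this key is D.
A sixth above B in this key is G.
Together with the bass B, this spells G major in first inversion.

B, D, G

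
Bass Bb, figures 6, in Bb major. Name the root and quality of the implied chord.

G minor

The figures 6 indicate a triad in first inversion.
In first inversion the root lies a sixth above the bass: a sixth above Bb in Bb major is G.
The chord tones are Bb, D, G, giving G minor.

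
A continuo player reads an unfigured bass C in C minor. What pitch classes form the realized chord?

C, Eb, G

An unfigured bass implies 5/3.
A third above C in this key is Eb.
A fifth above C in this key is G.
Together with the bass C, this spells C minor in root position.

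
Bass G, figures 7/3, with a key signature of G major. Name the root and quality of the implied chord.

The figures 7/3 indicate a seventh chord in root position.
In root position the bass is the root, so the root is G.
The chord tones are G, B, D, F#, giving G major seventh.

G major seventh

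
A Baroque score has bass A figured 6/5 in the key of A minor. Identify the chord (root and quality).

The figures 6/5 indicate a seventh chord in first inversion.
In first inversion the root lies a sixth above the bass: a sixth above A in A minor is F.
The chord tones are A, C, E, F, giving F major seventh.

F major seventh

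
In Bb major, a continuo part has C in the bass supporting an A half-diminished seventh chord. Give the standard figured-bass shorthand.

C is the third of A half-diminished seventh, so the chord is in first inversion.
A seventh chord in first inversion is figured 6/5/3, conventionally abbreviated 6/5.

6/5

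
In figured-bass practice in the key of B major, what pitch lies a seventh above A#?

G#

Counting 6 letter steps above A# lands on G; in B major, that letter is G#.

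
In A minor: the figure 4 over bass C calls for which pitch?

F

Counting 3 letter steps above C lands on F; in A minor, that letter is F.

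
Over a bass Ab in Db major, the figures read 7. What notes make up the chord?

The written figures 7 are shorthand for 7/5/3: the 5/3 are implied.
A third above Ab in this key is C.
A fifth above Ab in this key is Eb.
A seventh above Ab in this key is Gb.
Together with the bass Ab, this spells Ab dominant seventh in root position.

Ab, C, Eb, Gb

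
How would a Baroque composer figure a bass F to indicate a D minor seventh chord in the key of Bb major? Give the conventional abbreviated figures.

6/5

F is the third of D minor seventh, so the chord is in first inversion.
A seventh chord in first inversion is figured 6/5/3, conventionally abbreviated 6/5.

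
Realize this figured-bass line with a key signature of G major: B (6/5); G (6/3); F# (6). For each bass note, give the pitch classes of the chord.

B (6/5/3): B, D, F#, G.
G (6/3): G, B, E.
F# (6/3): F#, A, D.

B, D, F#, G | G, B, E | F#, A, D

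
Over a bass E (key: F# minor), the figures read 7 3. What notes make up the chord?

The written figures 7 3 are shorthand for 7/5/3: the 5 is implied.
A third above E in this key is G#.
A fifth above E in this key is B.
A seventh above E in this key is D.
Together with the bass E, this spells E dominant seventh in root position.

E, G#, B, D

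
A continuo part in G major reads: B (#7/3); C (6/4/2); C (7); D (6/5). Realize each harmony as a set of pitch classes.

B, D, F#, A# | C, D, F#, A | C, E, G, B | D, F#, A, B

B (#7/5/3): B, D, F#, A#.
C (6/4/2): C, D, F#, A.
C (7/5/3): C, E, G, B.
D (6/5/3): D, F#, A, B.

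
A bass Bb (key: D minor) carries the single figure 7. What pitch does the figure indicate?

A

Counting 6 letter steps above Bb lands on A; in D minor, that letter is A.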